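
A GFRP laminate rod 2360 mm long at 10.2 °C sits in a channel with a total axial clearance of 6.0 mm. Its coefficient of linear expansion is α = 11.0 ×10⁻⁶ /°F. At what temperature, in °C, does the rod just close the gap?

139 °C

α = 11.0×10⁻⁶/°F × 9/5 = 19.8×10⁻⁶/K.
α·L₀·ΔT = 6.0 mm ⇒ ΔT = 6.0 / (19.8×10⁻⁶ × 2360.0) = 128.4 K.
T = 10.2 + 128.4 = 138.6 °C.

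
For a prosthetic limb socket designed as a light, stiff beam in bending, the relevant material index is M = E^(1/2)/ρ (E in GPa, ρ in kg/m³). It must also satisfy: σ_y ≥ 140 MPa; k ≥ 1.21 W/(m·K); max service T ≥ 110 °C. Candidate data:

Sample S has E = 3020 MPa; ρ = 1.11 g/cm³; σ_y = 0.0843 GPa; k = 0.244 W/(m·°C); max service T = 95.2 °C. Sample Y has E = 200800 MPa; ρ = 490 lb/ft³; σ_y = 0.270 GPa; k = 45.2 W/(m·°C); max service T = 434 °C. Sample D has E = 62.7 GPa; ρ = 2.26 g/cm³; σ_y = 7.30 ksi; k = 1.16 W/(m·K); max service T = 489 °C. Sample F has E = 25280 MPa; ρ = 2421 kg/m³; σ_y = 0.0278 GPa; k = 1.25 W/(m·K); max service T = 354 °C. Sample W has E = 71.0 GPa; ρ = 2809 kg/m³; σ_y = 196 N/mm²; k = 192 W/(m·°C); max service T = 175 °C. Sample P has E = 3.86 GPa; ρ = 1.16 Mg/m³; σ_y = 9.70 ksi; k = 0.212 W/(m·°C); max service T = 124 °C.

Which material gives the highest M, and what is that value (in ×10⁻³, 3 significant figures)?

sample W, M = 3.00×10⁻³

Screen on constraints: σ_y ≥ 140 MPa; k ≥ 1.21 W/(m·K); max service T ≥ 110 °C. Survivors: sample Y, sample W.
In SI units:
  sample Y: E = 200.8 GPa, ρ = 7849 kg/m³
  sample W: E = 71.00 GPa, ρ = 2809 kg/m³
  sample W: M = 3.00×10⁻³
  sample Y: M = 1.81×10⁻³
Sample W ranks first.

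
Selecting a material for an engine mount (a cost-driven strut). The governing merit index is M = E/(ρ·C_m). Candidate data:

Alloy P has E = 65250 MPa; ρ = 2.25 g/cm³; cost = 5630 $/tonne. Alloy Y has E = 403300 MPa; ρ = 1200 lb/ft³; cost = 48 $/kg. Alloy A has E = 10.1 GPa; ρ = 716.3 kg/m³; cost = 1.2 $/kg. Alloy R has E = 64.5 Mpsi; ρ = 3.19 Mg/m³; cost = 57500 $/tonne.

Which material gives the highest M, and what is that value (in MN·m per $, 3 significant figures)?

Putting every candidate on a common basis:
  alloy P: E = 65.25 GPa, ρ = 2250 kg/m³, cost = 5.630 $/kg
  alloy Y: E = 403.3 GPa, ρ = 19220 kg/m³, cost = 48.00 $/kg
  alloy A: E = 10.10 GPa, ρ = 716.3 kg/m³, cost = 1.200 $/kg
  alloy R: E = 444.7 GPa, ρ = 3190 kg/m³, cost = 57.50 $/kg
  alloy A: M = 11.8 MN·m per $
  alloy P: M = 5.15 MN·m per $
  alloy R: M = 2.42 MN·m per $
  alloy Y: M = 0.437 MN·m per $
The maximum is for alloy A.

alloy A, M = 11.8 MN·m per $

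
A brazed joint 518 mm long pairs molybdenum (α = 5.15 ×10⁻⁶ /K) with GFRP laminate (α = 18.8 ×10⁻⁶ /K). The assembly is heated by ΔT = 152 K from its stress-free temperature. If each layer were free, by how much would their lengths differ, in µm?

1070 µm

Δα = |5.15 − 18.8|×10⁻⁶/K = 13.7×10⁻⁶/K.
ΔL_mismatch = Δα·L·ΔT = 13.7×10⁻⁶ × 518.0 mm × 152.0 K = 1070 µm.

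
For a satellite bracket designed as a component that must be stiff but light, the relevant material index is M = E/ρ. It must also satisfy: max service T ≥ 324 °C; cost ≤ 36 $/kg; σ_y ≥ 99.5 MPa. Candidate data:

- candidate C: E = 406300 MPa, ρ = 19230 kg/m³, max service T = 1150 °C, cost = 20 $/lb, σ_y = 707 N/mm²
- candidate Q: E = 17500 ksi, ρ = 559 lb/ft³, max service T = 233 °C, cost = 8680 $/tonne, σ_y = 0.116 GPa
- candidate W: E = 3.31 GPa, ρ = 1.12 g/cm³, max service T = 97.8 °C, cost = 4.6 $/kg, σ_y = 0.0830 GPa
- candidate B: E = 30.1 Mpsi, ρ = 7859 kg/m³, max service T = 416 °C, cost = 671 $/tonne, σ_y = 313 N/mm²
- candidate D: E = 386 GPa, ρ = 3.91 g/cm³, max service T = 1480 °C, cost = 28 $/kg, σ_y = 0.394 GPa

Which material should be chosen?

Screen on constraints: max service T ≥ 324 °C; cost ≤ 36 $/kg; σ_y ≥ 99.5 MPa. Survivors: candidate B, candidate D.
Putting every candidate on a common basis:
  candidate B: E = 207.5 GPa, ρ = 7859 kg/m³
  candidate D: E = 386.0 GPa, ρ = 3910 kg/m³
  candidate D: M = 98.7 MN·m/kg
  candidate B: M = 26.4 MN·m/kg
Highest index: candidate D.

candidate D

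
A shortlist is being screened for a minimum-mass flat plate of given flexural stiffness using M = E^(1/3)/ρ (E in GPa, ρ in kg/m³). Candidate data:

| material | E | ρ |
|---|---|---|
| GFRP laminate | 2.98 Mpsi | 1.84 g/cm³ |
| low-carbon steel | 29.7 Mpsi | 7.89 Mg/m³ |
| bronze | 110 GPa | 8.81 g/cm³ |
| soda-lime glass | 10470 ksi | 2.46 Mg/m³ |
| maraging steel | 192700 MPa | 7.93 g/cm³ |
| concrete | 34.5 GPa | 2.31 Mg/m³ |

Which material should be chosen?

soda-lime glass

Convert each candidate to consistent units, then evaluate M:
  GFRP laminate: E = 20.55 GPa, ρ = 1840 kg/m³
  low-carbon steel: E = 204.8 GPa, ρ = 7890 kg/m³
  bronze: E = 110.0 GPa, ρ = 8810 kg/m³
  soda-lime glass: E = 72.19 GPa, ρ = 2460 kg/m³
  maraging steel: E = 192.7 GPa, ρ = 7930 kg/m³
  concrete: E = 34.50 GPa, ρ = 2310 kg/m³
  soda-lime glass: M = 1.69×10⁻³
  GFRP laminate: M = 1.49×10⁻³
  concrete: M = 1.41×10⁻³
  low-carbon steel: M = 0.747×10⁻³
  maraging steel: M = 0.728×10⁻³
  bronze: M = 0.544×10⁻³
Soda-lime glass has the largest M.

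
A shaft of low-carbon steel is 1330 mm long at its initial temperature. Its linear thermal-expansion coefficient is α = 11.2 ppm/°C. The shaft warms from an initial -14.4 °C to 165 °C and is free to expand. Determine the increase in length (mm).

2.67 mm

ΔT = 165 − (-14.4) = 179.4 K.
ΔL = α·L₀·ΔT = 11.2×10⁻⁶ × 1330 mm × 179.4 K = 2.67 mm.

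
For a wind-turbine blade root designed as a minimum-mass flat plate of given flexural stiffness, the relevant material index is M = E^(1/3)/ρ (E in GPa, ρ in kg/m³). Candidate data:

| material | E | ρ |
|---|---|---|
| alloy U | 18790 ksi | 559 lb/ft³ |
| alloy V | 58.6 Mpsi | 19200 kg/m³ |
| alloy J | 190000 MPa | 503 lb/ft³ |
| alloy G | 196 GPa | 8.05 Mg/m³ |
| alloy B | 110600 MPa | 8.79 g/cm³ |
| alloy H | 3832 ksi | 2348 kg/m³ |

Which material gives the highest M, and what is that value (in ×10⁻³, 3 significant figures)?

After converting to SI:
  alloy U: E = 129.6 GPa, ρ = 8954 kg/m³
  alloy V: E = 404.0 GPa, ρ = 19200 kg/m³
  alloy J: E = 190.0 GPa, ρ = 8057 kg/m³
  alloy G: E = 196.0 GPa, ρ = 8050 kg/m³
  alloy B: E = 110.6 GPa, ρ = 8790 kg/m³
  alloy H: E = 26.42 GPa, ρ = 2348 kg/m³
  alloy H: M = 1.27×10⁻³
  alloy G: M = 0.722×10⁻³
  alloy J: M = 0.714×10⁻³
  alloy U: M = 0.565×10⁻³
  alloy B: M = 0.546×10⁻³
  alloy V: M = 0.385×10⁻³
Highest index: alloy H.

alloy H, M = 1.27×10⁻³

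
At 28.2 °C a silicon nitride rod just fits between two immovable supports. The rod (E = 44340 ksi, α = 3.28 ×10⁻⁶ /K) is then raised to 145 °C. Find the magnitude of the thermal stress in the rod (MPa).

E = 44340 ksi = 305.7 GPa.
ΔT = 116.8 K. Constrained thermal stress σ = E·α·ΔT = 305.7×10³ MPa × 3.28×10⁻⁶ × 116.8 = 117 MPa (compressive).

117 MPa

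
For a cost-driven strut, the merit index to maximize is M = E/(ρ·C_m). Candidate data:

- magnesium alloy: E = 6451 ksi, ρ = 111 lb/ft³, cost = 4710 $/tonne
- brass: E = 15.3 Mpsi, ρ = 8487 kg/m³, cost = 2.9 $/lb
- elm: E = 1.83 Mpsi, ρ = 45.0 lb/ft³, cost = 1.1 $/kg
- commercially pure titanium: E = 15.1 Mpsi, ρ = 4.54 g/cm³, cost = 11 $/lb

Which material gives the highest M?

Putting every candidate on a common basis:
  magnesium alloy: E = 44.48 GPa, ρ = 1778 kg/m³, cost = 4.710 $/kg
  brass: E = 105.5 GPa, ρ = 8487 kg/m³, cost = 6.393 $/kg
  elm: E = 12.62 GPa, ρ = 720.8 kg/m³, cost = 1.100 $/kg
  commercially pure titanium: E = 104.1 GPa, ρ = 4540 kg/m³, cost = 24.25 $/kg
  elm: M = 15.9 MN·m per $
  magnesium alloy: M = 5.31 MN·m per $
  brass: M = 1.94 MN·m per $
  commercially pure titanium: M = 0.946 MN·m per $
The maximum is for elm.

elm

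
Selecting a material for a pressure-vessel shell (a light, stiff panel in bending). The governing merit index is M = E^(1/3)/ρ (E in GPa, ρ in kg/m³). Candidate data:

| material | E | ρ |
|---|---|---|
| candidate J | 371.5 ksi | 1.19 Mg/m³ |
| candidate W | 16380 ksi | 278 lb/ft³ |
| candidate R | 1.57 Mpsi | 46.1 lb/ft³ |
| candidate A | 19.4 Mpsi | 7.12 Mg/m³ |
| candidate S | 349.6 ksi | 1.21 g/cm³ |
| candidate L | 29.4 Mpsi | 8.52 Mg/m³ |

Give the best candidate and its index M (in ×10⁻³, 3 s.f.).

candidate R, M = 3.00×10⁻³

After converting to SI:
  candidate J: E = 2.561 GPa, ρ = 1190 kg/m³
  candidate W: E = 112.9 GPa, ρ = 4453 kg/m³
  candidate R: E = 10.82 GPa, ρ = 738.5 kg/m³
  candidate A: E = 133.8 GPa, ρ = 7120 kg/m³
  candidate S: E = 2.410 GPa, ρ = 1210 kg/m³
  candidate L: E = 202.7 GPa, ρ = 8520 kg/m³
  candidate R: M = 3.00×10⁻³
  candidate J: M = 1.15×10⁻³
  candidate S: M = 1.11×10⁻³
  candidate W: M = 1.09×10⁻³
  candidate A: M = 0.718×10⁻³
  candidate L: M = 0.689×10⁻³
Candidate R has the largest M.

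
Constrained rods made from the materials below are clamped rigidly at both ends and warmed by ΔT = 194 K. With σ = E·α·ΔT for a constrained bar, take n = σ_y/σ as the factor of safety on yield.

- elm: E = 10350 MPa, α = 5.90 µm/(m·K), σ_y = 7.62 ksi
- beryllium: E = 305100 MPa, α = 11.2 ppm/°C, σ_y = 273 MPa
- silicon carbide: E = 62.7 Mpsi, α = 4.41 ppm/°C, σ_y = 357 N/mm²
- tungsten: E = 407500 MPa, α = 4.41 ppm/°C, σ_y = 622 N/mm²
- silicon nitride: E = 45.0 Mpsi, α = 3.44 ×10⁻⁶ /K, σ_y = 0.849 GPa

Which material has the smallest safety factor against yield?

beryllium

Per material, after unit conversion:
  elm: E = 10.35, α = 5.90, σ_y = 52.54 → σ = 11.8 MPa, n = 4.43
  beryllium: E = 305.1, α = 11.2, σ_y = 273.0 → σ = 663 MPa, n = 0.412
  silicon carbide: E = 432.3, α = 4.41, σ_y = 357.0 → σ = 370 MPa, n = 0.965
  tungsten: E = 407.5, α = 4.41, σ_y = 622.0 → σ = 349 MPa, n = 1.78
  silicon nitride: E = 310.3, α = 3.44, σ_y = 849.0 → σ = 207 MPa, n = 4.10
Beryllium has the lowest safety factor, n = 0.412.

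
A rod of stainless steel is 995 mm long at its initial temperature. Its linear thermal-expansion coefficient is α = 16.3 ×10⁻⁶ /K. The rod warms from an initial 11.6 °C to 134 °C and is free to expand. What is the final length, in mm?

996.99 mm

ΔT = 134 − 11.6 = 122.4 K.
ΔL = α·L₀·ΔT = 16.3×10⁻⁶ × 995 mm × 122.4 K = 1.99 mm.
L = L₀ + ΔL = 995 + 1.99 = 996.99 mm.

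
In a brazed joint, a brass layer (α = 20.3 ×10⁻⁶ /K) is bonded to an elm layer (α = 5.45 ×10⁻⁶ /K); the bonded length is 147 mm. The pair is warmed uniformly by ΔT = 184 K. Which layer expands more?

brass

α(brass) = 20.3×10⁻⁶/K vs α(elm) = 5.45×10⁻⁶/K.
Higher α expands more for the same ΔT: brass.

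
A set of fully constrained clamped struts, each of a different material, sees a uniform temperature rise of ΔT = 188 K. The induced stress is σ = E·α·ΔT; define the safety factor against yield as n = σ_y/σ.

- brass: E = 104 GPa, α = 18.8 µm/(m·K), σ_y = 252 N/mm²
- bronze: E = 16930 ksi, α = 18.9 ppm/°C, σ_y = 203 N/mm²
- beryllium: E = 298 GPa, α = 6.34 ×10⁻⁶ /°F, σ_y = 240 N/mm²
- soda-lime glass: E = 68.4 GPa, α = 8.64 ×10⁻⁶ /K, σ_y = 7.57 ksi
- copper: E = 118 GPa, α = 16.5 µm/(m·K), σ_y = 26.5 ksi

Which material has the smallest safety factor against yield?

With everything in SI (GPa, ×10⁻⁶/K, MPa):
  brass: E = 104.0, α = 18.8, σ_y = 252.0 → σ = 368 MPa, n = 0.686
  bronze: E = 116.7, α = 18.9, σ_y = 203.0 → σ = 415 MPa, n = 0.489
  beryllium: E = 298.0, α = 11.4, σ_y = 240.0 → σ = 639 MPa, n = 0.375
  soda-lime glass: E = 68.40, α = 8.64, σ_y = 52.19 → σ = 111 MPa, n = 0.470
  copper: E = 118.0, α = 16.5, σ_y = 182.7 → σ = 366 MPa, n = 0.499
Smallest n: beryllium with n = 0.375.

beryllium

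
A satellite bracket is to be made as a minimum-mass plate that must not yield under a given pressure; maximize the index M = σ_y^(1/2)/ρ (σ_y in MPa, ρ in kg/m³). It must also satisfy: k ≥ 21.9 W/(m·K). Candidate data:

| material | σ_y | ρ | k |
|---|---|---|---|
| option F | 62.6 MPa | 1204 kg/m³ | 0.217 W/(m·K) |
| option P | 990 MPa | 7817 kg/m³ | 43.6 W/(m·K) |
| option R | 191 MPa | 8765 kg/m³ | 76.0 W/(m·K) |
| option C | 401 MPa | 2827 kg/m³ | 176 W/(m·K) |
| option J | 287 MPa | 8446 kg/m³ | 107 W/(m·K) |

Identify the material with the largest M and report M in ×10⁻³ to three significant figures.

Screen on constraints: k ≥ 21.9 W/(m·K). Survivors: option P, option R, option C, option J.
Computing M directly (units already consistent):
  option C: M = 7.08×10⁻³
  option P: M = 4.03×10⁻³
  option J: M = 2.01×10⁻³
  option R: M = 1.58×10⁻³
Option C ranks first.

option C, M = 7.08×10⁻³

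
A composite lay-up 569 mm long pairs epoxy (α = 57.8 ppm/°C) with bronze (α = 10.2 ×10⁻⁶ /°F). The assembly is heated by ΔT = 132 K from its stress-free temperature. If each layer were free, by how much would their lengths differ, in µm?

2960 µm

bronze: α = 10.2×10⁻⁶/°F × 9/5 = 18.4×10⁻⁶/K.
Δα = |57.8 − 18.4|×10⁻⁶/K = 39.4×10⁻⁶/K.
ΔL_mismatch = Δα·L·ΔT = 39.4×10⁻⁶ × 569.0 mm × 132.0 K = 2960 µm.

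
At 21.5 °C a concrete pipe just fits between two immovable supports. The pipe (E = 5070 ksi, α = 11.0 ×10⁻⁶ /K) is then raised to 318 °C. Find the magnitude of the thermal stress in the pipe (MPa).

114 MPa

E = 5070 ksi = 34.96 GPa.
ΔT = 296.5 K. Constrained thermal stress σ = E·α·ΔT = 34.96×10³ MPa × 11.0×10⁻⁶ × 296.5 = 114 MPa (compressive).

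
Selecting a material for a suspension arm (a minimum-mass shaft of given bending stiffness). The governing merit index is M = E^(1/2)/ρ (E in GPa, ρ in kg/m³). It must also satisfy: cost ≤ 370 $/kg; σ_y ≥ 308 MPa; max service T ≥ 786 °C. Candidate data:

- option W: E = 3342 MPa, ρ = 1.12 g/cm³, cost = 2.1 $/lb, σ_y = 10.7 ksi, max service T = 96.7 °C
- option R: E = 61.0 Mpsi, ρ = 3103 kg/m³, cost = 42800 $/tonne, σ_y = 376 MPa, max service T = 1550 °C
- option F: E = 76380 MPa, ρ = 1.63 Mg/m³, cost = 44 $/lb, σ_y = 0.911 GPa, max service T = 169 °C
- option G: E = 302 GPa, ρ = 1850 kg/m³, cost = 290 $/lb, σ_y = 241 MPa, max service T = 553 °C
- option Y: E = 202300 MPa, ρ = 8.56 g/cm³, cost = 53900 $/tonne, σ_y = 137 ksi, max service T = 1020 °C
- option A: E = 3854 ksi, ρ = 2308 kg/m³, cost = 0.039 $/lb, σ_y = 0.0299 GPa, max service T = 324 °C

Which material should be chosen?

option R

Screen on constraints: cost ≤ 370 $/kg; σ_y ≥ 308 MPa; max service T ≥ 786 °C. Survivors: option R, option Y.
In SI units:
  option R: E = 420.6 GPa, ρ = 3103 kg/m³
  option Y: E = 202.3 GPa, ρ = 8560 kg/m³
  option R: M = 6.61×10⁻³
  option Y: M = 1.66×10⁻³
Option R has the largest M.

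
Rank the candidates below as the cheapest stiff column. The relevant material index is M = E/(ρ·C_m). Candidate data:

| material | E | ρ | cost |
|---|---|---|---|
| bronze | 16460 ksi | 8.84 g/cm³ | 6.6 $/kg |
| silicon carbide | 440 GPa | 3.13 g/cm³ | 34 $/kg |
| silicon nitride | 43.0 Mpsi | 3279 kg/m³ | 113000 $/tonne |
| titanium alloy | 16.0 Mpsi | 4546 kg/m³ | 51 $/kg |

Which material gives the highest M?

Convert each candidate to consistent units, then evaluate M:
  bronze: E = 113.5 GPa, ρ = 8840 kg/m³, cost = 6.600 $/kg
  silicon carbide: E = 440.0 GPa, ρ = 3130 kg/m³, cost = 34.00 $/kg
  silicon nitride: E = 296.5 GPa, ρ = 3279 kg/m³, cost = 113.0 $/kg
  titanium alloy: E = 110.3 GPa, ρ = 4546 kg/m³, cost = 51.00 $/kg
  silicon carbide: M = 4.13 MN·m per $
  bronze: M = 1.95 MN·m per $
  silicon nitride: M = 0.800 MN·m per $
  titanium alloy: M = 0.476 MN·m per $
The maximum is for silicon carbide.

silicon carbide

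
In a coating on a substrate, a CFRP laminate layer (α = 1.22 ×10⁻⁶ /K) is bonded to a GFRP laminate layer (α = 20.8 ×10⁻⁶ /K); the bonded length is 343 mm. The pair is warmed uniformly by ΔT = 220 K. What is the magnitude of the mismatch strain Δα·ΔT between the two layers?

4.31×10⁻³

Δα = |1.22 − 20.8|×10⁻⁶/K = 19.6×10⁻⁶/K.
Mismatch strain = Δα·ΔT = 19.6×10⁻⁶ × 220.0 = 4.31×10⁻³.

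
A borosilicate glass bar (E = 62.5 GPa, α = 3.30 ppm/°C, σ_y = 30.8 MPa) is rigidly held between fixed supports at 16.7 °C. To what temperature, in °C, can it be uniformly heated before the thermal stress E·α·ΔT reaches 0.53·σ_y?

95.8 °C

E·α·ΔT = 16.32 MPa ⇒ ΔT = 16.32 / (62.50×10³ × 3.30×10⁻⁶) = 79.15 K.
T = 16.7 + 79.15 = 95.85 °C.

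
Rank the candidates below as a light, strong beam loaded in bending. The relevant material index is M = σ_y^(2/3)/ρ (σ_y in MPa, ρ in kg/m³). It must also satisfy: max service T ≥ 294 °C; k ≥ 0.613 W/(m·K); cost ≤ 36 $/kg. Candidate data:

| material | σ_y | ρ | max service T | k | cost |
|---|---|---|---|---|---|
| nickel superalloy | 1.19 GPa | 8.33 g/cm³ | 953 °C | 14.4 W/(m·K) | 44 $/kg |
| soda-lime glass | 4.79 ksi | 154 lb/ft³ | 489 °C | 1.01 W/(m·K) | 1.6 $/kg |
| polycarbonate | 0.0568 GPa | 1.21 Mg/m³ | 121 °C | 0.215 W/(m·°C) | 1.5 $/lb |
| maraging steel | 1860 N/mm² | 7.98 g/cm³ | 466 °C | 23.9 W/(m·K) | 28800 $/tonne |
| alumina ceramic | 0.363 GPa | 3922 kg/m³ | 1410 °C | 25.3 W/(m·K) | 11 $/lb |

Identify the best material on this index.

maraging steel

Screen on constraints: max service T ≥ 294 °C; k ≥ 0.613 W/(m·K); cost ≤ 36 $/kg. Survivors: soda-lime glass, maraging steel, alumina ceramic.
Convert each candidate to consistent units, then evaluate M:
  soda-lime glass: σ_y = 33.03 MPa, ρ = 2467 kg/m³
  maraging steel: σ_y = 1860 MPa, ρ = 7980 kg/m³
  alumina ceramic: σ_y = 363.0 MPa, ρ = 3922 kg/m³
  maraging steel: M = 19.0×10⁻³
  alumina ceramic: M = 13.0×10⁻³
  soda-lime glass: M = 4.17×10⁻³
Maraging steel has the largest M.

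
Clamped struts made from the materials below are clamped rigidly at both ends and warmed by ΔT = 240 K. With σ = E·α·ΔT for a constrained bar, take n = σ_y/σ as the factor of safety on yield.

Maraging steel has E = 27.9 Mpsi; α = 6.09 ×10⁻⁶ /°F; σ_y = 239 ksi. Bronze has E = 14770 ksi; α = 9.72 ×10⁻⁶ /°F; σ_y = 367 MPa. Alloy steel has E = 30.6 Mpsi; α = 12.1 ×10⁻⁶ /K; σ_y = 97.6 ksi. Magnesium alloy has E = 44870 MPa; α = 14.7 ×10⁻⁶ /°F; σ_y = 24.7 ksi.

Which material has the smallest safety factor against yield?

magnesium alloy

Converting E to GPa, α to ×10⁻⁶/K, σ_y to MPa, then σ and n for each:
  maraging steel: E = 192.4, α = 11.0, σ_y = 1648 → σ = 506 MPa, n = 3.26
  bronze: E = 101.8, α = 17.5, σ_y = 367.0 → σ = 428 MPa, n = 0.858
  alloy steel: E = 211.0, α = 12.1, σ_y = 672.9 → σ = 613 MPa, n = 1.10
  magnesium alloy: E = 44.87, α = 26.5, σ_y = 170.3 → σ = 285 MPa, n = 0.598
The minimum is magnesium alloy at n = 0.598.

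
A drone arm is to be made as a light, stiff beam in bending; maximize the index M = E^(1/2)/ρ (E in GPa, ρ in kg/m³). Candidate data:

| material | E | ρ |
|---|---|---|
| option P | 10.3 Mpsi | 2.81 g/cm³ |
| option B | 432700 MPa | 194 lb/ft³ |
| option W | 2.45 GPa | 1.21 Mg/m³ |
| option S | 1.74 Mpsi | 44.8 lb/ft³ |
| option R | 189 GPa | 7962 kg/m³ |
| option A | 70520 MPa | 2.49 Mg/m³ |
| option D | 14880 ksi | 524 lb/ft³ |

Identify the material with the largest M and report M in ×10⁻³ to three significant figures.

option B, M = 6.69×10⁻³

After converting to SI:
  option P: E = 71.02 GPa, ρ = 2810 kg/m³
  option B: E = 432.7 GPa, ρ = 3108 kg/m³
  option W: E = 2.450 GPa, ρ = 1210 kg/m³
  option S: E = 12.00 GPa, ρ = 717.6 kg/m³
  option R: E = 189.0 GPa, ρ = 7962 kg/m³
  option A: E = 70.52 GPa, ρ = 2490 kg/m³
  option D: E = 102.6 GPa, ρ = 8394 kg/m³
  option B: M = 6.69×10⁻³
  option S: M = 4.83×10⁻³
  option A: M = 3.37×10⁻³
  option P: M = 3.00×10⁻³
  option R: M = 1.73×10⁻³
  option W: M = 1.29×10⁻³
  option D: M = 1.21×10⁻³
The maximum is for option B.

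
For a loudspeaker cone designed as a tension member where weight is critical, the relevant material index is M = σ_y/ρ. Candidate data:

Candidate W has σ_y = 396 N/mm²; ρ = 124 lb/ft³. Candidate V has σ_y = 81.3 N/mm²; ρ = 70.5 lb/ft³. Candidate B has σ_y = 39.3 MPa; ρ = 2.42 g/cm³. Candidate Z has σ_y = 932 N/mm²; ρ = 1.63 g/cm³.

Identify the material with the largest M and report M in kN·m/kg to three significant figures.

candidate Z, M = 572 kN·m/kg

After converting to SI:
  candidate W: σ_y = 396.0 MPa, ρ = 1986 kg/m³
  candidate V: σ_y = 81.30 MPa, ρ = 1129 kg/m³
  candidate B: σ_y = 39.30 MPa, ρ = 2420 kg/m³
  candidate Z: σ_y = 932.0 MPa, ρ = 1630 kg/m³
  candidate Z: M = 572 kN·m/kg
  candidate W: M = 199 kN·m/kg
  candidate V: M = 72.0 kN·m/kg
  candidate B: M = 16.2 kN·m/kg
Candidate Z has the largest M.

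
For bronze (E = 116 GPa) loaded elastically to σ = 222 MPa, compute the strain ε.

1.91×10⁻³

ε = σ/E = 222 / 116000 = 1.91×10⁻³.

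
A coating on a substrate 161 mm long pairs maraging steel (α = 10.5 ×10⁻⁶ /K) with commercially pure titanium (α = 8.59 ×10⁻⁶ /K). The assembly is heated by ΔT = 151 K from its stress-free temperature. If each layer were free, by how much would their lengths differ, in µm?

Δα = |10.5 − 8.59|×10⁻⁶/K = 1.91×10⁻⁶/K.
ΔL_mismatch = Δα·L·ΔT = 1.91×10⁻⁶ × 161.0 mm × 151.0 K = 46.4 µm.

46.4 µm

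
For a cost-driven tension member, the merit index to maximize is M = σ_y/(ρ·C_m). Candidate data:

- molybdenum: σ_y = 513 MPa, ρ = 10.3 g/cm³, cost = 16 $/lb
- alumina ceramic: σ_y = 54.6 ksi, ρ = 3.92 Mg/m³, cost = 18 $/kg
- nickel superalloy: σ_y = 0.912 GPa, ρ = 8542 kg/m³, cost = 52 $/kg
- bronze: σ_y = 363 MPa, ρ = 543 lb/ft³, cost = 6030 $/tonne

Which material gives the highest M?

bronze

Convert each candidate to consistent units, then evaluate M:
  molybdenum: σ_y = 513.0 MPa, ρ = 10300 kg/m³, cost = 35.27 $/kg
  alumina ceramic: σ_y = 376.5 MPa, ρ = 3920 kg/m³, cost = 18.00 $/kg
  nickel superalloy: σ_y = 912.0 MPa, ρ = 8542 kg/m³, cost = 52.00 $/kg
  bronze: σ_y = 363.0 MPa, ρ = 8698 kg/m³, cost = 6.030 $/kg
  bronze: M = 6.92 kN·m per $
  alumina ceramic: M = 5.34 kN·m per $
  nickel superalloy: M = 2.05 kN·m per $
  molybdenum: M = 1.41 kN·m per $
Bronze has the largest M.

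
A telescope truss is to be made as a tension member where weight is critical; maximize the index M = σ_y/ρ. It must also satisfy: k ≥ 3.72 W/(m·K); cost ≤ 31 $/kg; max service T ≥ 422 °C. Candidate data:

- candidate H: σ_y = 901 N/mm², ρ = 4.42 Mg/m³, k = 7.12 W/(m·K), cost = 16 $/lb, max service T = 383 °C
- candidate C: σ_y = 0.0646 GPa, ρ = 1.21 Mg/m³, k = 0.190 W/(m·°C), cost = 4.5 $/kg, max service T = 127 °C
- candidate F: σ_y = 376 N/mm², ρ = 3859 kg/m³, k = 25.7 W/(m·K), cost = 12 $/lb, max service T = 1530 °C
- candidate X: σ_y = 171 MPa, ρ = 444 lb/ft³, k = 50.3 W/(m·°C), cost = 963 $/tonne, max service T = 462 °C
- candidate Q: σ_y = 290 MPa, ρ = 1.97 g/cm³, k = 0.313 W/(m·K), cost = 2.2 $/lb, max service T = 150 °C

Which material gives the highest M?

candidate F

Screen on constraints: k ≥ 3.72 W/(m·K); cost ≤ 31 $/kg; max service T ≥ 422 °C. Survivors: candidate F, candidate X.
Normalizing units and computing the index:
  candidate F: σ_y = 376.0 MPa, ρ = 3859 kg/m³
  candidate X: σ_y = 171.0 MPa, ρ = 7112 kg/m³
  candidate F: M = 97.4 kN·m/kg
  candidate X: M = 24.0 kN·m/kg
The maximum is for candidate F.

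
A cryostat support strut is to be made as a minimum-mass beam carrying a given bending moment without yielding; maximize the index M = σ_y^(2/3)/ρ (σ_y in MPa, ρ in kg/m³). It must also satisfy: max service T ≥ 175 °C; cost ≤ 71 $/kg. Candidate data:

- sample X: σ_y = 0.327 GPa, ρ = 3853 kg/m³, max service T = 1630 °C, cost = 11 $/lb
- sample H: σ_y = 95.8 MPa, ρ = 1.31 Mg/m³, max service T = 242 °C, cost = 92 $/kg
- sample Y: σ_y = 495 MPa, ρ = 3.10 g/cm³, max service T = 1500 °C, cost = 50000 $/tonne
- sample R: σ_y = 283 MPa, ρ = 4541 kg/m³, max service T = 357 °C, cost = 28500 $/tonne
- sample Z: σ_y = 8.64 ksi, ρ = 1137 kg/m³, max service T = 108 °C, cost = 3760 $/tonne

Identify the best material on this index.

sample Y

Screen on constraints: max service T ≥ 175 °C; cost ≤ 71 $/kg. Survivors: sample X, sample Y, sample R.
In SI units:
  sample X: σ_y = 327.0 MPa, ρ = 3853 kg/m³
  sample Y: σ_y = 495.0 MPa, ρ = 3100 kg/m³
  sample R: σ_y = 283.0 MPa, ρ = 4541 kg/m³
  sample Y: M = 20.2×10⁻³
  sample X: M = 12.3×10⁻³
  sample R: M = 9.49×10⁻³
Highest index: sample Y.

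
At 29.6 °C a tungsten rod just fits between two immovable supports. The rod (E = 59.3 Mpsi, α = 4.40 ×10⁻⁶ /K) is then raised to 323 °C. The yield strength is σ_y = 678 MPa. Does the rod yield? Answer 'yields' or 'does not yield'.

does not yield

E = 59.3 Mpsi = 408.9 GPa.
ΔT = 293.4 K. Constrained thermal stress σ = E·α·ΔT = 408.9×10³ MPa × 4.40×10⁻⁶ × 293.4 = 528 MPa (compressive).
Compare to σ_y = 678 MPa: σ < σ_y, so it does not yield.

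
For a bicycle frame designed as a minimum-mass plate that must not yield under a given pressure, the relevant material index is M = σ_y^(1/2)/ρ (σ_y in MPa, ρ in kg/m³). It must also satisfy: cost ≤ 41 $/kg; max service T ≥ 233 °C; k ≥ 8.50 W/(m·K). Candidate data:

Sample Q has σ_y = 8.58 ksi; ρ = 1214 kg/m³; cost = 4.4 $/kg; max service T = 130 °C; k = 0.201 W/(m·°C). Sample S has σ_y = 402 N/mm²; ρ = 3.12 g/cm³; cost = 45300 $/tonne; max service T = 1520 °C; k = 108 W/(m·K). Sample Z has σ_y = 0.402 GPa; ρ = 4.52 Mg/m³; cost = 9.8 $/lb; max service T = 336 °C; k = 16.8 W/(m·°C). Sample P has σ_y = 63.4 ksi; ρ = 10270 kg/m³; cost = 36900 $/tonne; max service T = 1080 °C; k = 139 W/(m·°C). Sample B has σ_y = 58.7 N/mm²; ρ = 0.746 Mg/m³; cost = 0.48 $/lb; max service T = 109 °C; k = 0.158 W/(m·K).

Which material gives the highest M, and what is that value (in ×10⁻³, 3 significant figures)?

Screen on constraints: cost ≤ 41 $/kg; max service T ≥ 233 °C; k ≥ 8.50 W/(m·K). Survivors: sample Z, sample P.
Convert each candidate to consistent units, then evaluate M:
  sample Z: σ_y = 402.0 MPa, ρ = 4520 kg/m³
  sample P: σ_y = 437.1 MPa, ρ = 10270 kg/m³
  sample Z: M = 4.44×10⁻³
  sample P: M = 2.04×10⁻³
Sample Z has the largest M.

sample Z, M = 4.44×10⁻³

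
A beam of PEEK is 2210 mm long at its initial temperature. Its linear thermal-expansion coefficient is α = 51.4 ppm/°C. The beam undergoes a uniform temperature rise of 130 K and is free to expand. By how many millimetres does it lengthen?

ΔL = α·L₀·ΔT = 51.4×10⁻⁶ × 2210 mm × 130.0 K = 14.8 mm.

14.8 mm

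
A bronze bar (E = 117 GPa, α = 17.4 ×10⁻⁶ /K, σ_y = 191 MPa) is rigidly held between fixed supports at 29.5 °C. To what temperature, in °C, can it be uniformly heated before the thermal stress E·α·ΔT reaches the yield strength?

123 °C

E·α·ΔT = 191.0 MPa ⇒ ΔT = 191.0 / (117.0×10³ × 17.4×10⁻⁶) = 93.82 K.
T = 29.5 + 93.82 = 123.3 °C.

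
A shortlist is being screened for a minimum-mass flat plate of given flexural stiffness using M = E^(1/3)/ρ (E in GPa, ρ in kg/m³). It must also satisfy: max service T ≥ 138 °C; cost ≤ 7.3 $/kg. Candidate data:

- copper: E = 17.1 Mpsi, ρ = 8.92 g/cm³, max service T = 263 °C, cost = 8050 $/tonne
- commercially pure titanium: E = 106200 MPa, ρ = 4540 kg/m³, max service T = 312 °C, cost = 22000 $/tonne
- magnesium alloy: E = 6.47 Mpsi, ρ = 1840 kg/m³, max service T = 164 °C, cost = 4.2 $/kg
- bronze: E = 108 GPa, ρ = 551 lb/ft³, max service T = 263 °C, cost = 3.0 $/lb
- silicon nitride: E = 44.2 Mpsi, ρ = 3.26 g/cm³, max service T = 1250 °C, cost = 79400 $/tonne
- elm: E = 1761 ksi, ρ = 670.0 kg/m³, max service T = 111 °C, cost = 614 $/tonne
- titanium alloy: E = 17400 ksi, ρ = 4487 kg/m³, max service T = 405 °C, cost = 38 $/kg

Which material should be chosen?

Screen on constraints: max service T ≥ 138 °C; cost ≤ 7.3 $/kg. Survivors: magnesium alloy, bronze.
Normalizing units and computing the index:
  magnesium alloy: E = 44.61 GPa, ρ = 1840 kg/m³
  bronze: E = 108.0 GPa, ρ = 8826 kg/m³
  magnesium alloy: M = 1.93×10⁻³
  bronze: M = 0.540×10⁻³
The maximum is for magnesium alloy.

magnesium alloy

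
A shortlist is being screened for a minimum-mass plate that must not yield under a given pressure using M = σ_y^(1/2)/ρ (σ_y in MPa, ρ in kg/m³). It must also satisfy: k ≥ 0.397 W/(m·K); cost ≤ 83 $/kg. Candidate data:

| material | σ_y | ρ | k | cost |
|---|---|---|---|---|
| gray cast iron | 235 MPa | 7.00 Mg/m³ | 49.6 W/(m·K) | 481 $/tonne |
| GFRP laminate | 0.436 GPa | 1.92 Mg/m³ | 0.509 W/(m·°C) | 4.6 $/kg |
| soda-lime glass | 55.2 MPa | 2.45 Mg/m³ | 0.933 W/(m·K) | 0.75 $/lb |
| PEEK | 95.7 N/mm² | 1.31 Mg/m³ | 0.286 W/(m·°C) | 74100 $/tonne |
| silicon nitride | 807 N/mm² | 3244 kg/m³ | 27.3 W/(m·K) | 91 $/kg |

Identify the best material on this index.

GFRP laminate

Screen on constraints: k ≥ 0.397 W/(m·K); cost ≤ 83 $/kg. Survivors: gray cast iron, GFRP laminate, soda-lime glass.
After converting to SI:
  gray cast iron: σ_y = 235.0 MPa, ρ = 7000 kg/m³
  GFRP laminate: σ_y = 436.0 MPa, ρ = 1920 kg/m³
  soda-lime glass: σ_y = 55.20 MPa, ρ = 2450 kg/m³
  GFRP laminate: M = 10.9×10⁻³
  soda-lime glass: M = 3.03×10⁻³
  gray cast iron: M = 2.19×10⁻³
The maximum is for GFRP laminate.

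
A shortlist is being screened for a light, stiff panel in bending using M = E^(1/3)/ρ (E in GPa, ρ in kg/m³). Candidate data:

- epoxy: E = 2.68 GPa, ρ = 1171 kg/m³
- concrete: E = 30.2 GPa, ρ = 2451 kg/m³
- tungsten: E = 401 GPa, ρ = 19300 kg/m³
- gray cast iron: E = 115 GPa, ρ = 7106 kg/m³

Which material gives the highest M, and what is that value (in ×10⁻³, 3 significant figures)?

concrete, M = 1.27×10⁻³

Per-candidate index values:
  concrete: M = 1.27×10⁻³
  epoxy: M = 1.19×10⁻³
  gray cast iron: M = 0.684×10⁻³
  tungsten: M = 0.382×10⁻³
The maximum is for concrete.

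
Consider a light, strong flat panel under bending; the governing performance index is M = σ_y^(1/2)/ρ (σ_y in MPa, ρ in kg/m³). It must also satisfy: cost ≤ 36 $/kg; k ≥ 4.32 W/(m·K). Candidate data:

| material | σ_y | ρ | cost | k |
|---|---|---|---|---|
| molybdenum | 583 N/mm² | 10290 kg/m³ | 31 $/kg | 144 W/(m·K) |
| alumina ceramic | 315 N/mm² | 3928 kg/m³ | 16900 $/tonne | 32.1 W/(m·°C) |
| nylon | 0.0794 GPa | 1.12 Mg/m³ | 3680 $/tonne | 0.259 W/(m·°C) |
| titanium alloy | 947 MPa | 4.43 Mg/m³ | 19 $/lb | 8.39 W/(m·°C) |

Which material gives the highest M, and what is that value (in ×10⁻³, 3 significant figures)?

alumina ceramic, M = 4.52×10⁻³

Screen on constraints: cost ≤ 36 $/kg; k ≥ 4.32 W/(m·K). Survivors: molybdenum, alumina ceramic.
Convert each candidate to consistent units, then evaluate M:
  molybdenum: σ_y = 583.0 MPa, ρ = 10290 kg/m³
  alumina ceramic: σ_y = 315.0 MPa, ρ = 3928 kg/m³
  alumina ceramic: M = 4.52×10⁻³
  molybdenum: M = 2.35×10⁻³
Highest index: alumina ceramic.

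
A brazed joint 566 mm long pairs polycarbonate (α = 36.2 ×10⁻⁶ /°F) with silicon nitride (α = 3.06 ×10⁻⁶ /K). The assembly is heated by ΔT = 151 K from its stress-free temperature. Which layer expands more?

polycarbonate

polycarbonate: α = 36.2×10⁻⁶/°F × 9/5 = 65.2×10⁻⁶/K.
α(polycarbonate) = 65.2×10⁻⁶/K vs α(silicon nitride) = 3.06×10⁻⁶/K.
Higher α expands more for the same ΔT: polycarbonate.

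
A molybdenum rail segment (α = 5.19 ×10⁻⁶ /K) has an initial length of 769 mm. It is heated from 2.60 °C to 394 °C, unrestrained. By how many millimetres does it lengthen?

ΔT = 394 − 2.60 = 391.4 K.
ΔL = α·L₀·ΔT = 5.19×10⁻⁶ × 769 mm × 391.4 K = 1.56 mm.

1.56 mm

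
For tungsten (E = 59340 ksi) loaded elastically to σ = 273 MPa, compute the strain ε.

E = 59340 ksi = 409.1 GPa = 409100 MPa.
ε = σ/E = 273 / 409100 = 6.67×10⁻⁴.

6.67×10⁻⁴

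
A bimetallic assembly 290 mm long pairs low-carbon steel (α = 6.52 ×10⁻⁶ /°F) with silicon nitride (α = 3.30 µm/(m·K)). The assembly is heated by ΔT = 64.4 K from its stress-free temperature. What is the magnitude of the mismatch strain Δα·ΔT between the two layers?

5.43×10⁻⁴

low-carbon steel: α = 6.52×10⁻⁶/°F × 9/5 = 11.7×10⁻⁶/K.
Δα = |11.7 − 3.30|×10⁻⁶/K = 8.44×10⁻⁶/K.
Mismatch strain = Δα·ΔT = 8.44×10⁻⁶ × 64.4 = 5.43×10⁻⁴.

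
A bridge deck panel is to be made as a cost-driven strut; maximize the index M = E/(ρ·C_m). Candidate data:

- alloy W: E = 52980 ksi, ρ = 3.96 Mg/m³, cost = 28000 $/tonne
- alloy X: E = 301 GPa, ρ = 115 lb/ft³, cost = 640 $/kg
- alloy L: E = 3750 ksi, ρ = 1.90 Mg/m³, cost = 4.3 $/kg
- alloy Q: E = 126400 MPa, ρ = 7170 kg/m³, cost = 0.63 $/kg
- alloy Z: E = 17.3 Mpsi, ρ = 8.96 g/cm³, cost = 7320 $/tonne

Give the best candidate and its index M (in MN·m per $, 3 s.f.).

alloy Q, M = 28.0 MN·m per $

In SI units:
  alloy W: E = 365.3 GPa, ρ = 3960 kg/m³, cost = 28.00 $/kg
  alloy X: E = 301.0 GPa, ρ = 1842 kg/m³, cost = 640.0 $/kg
  alloy L: E = 25.86 GPa, ρ = 1900 kg/m³, cost = 4.300 $/kg
  alloy Q: E = 126.4 GPa, ρ = 7170 kg/m³, cost = 0.6300 $/kg
  alloy Z: E = 119.3 GPa, ρ = 8960 kg/m³, cost = 7.320 $/kg
  alloy Q: M = 28.0 MN·m per $
  alloy W: M = 3.29 MN·m per $
  alloy L: M = 3.16 MN·m per $
  alloy Z: M = 1.82 MN·m per $
  alloy X: M = 0.255 MN·m per $
Alloy Q has the largest M.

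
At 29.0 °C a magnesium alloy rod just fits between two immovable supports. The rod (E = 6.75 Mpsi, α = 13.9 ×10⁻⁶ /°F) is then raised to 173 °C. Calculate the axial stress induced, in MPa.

E = 6.75 Mpsi = 46.54 GPa.
α = 13.9×10⁻⁶/°F × 9/5 = 25.0×10⁻⁶/K.
ΔT = 144.0 K. Constrained thermal stress σ = E·α·ΔT = 46.54×10³ MPa × 25.0×10⁻⁶ × 144.0 = 168 MPa (compressive).

168 MPa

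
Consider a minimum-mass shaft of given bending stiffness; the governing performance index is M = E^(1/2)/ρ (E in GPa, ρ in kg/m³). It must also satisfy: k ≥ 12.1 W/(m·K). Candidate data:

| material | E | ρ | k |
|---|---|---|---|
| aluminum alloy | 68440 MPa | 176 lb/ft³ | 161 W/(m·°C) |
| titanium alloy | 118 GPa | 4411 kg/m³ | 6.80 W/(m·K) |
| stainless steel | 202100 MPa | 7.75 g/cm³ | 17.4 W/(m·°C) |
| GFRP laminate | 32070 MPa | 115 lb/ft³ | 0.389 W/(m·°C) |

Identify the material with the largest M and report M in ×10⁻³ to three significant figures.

Screen on constraints: k ≥ 12.1 W/(m·K). Survivors: aluminum alloy, stainless steel.
After converting to SI:
  aluminum alloy: E = 68.44 GPa, ρ = 2819 kg/m³
  stainless steel: E = 202.1 GPa, ρ = 7750 kg/m³
  aluminum alloy: M = 2.93×10⁻³
  stainless steel: M = 1.83×10⁻³
Highest index: aluminum alloy.

aluminum alloy, M = 2.93×10⁻³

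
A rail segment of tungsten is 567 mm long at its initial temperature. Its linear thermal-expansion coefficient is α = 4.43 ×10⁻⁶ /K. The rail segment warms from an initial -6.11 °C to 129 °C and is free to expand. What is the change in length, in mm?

0.339 mm

ΔT = 129 − (-6.11) = 135.1 K.
ΔL = α·L₀·ΔT = 4.43×10⁻⁶ × 567 mm × 135.1 K = 0.339 mm.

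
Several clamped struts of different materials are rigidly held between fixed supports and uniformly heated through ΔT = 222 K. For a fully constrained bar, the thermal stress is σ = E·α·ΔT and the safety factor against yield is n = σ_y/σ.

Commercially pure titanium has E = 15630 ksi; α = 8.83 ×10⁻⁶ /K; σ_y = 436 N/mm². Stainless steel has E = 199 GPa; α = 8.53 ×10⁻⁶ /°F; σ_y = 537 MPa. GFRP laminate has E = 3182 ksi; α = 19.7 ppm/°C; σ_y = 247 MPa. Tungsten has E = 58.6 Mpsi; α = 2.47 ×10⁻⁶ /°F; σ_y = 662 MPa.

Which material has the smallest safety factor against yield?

stainless steel

Converting E to GPa, α to ×10⁻⁶/K, σ_y to MPa, then σ and n for each:
  commercially pure titanium: E = 107.8, α = 8.83, σ_y = 436.0 → σ = 211 MPa, n = 2.06
  stainless steel: E = 199.0, α = 15.4, σ_y = 537.0 → σ = 678 MPa, n = 0.792
  GFRP laminate: E = 21.94, α = 19.7, σ_y = 247.0 → σ = 95.9 MPa, n = 2.57
  tungsten: E = 404.0, α = 4.45, σ_y = 662.0 → σ = 399 MPa, n = 1.66
Stainless steel has the lowest safety factor, n = 0.792.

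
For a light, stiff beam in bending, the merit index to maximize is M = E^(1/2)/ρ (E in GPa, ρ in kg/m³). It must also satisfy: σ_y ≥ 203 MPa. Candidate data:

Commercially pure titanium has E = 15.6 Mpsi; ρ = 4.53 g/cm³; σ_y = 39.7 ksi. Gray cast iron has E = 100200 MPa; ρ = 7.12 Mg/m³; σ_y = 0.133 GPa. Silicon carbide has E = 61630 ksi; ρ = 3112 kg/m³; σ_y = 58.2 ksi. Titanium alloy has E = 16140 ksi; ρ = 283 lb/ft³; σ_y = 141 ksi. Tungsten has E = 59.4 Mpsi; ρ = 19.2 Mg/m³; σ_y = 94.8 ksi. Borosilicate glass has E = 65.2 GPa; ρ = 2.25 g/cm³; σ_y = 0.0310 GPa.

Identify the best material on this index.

silicon carbide

Screen on constraints: σ_y ≥ 203 MPa. Survivors: commercially pure titanium, silicon carbide, titanium alloy, tungsten.
Convert each candidate to consistent units, then evaluate M:
  commercially pure titanium: E = 107.6 GPa, ρ = 4530 kg/m³
  silicon carbide: E = 424.9 GPa, ρ = 3112 kg/m³
  titanium alloy: E = 111.3 GPa, ρ = 4533 kg/m³
  tungsten: E = 409.5 GPa, ρ = 19200 kg/m³
  silicon carbide: M = 6.62×10⁻³
  titanium alloy: M = 2.33×10⁻³
  commercially pure titanium: M = 2.29×10⁻³
  tungsten: M = 1.05×10⁻³
The maximum is for silicon carbide.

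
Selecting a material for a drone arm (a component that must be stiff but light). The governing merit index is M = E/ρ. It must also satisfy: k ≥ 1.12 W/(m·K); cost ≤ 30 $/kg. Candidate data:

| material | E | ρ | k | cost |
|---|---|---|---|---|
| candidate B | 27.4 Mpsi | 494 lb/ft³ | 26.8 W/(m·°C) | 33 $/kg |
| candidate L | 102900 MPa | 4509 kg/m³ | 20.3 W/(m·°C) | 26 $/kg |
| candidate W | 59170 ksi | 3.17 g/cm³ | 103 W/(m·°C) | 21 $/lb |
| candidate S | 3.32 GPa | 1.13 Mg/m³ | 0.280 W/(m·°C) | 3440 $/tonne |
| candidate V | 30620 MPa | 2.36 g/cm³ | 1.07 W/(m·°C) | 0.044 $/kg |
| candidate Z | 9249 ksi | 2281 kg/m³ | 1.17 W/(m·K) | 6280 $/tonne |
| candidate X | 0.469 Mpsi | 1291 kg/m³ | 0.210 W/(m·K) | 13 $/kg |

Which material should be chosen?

candidate Z

Screen on constraints: k ≥ 1.12 W/(m·K); cost ≤ 30 $/kg. Survivors: candidate L, candidate Z.
Normalizing units and computing the index:
  candidate L: E = 102.9 GPa, ρ = 4509 kg/m³
  candidate Z: E = 63.77 GPa, ρ = 2281 kg/m³
  candidate Z: M = 28.0 MN·m/kg
  candidate L: M = 22.8 MN·m/kg
Highest index: candidate Z.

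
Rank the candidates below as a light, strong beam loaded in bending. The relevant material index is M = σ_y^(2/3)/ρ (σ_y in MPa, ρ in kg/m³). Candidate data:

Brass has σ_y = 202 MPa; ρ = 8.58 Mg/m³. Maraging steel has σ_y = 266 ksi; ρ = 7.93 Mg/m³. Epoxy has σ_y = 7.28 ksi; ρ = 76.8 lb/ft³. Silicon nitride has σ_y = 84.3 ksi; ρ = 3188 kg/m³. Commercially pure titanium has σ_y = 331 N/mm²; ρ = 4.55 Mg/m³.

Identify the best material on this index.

silicon nitride

In SI units:
  brass: σ_y = 202.0 MPa, ρ = 8580 kg/m³
  maraging steel: σ_y = 1834 MPa, ρ = 7930 kg/m³
  epoxy: σ_y = 50.19 MPa, ρ = 1230 kg/m³
  silicon nitride: σ_y = 581.2 MPa, ρ = 3188 kg/m³
  commercially pure titanium: σ_y = 331.0 MPa, ρ = 4550 kg/m³
  silicon nitride: M = 21.8×10⁻³
  maraging steel: M = 18.9×10⁻³
  epoxy: M = 11.1×10⁻³
  commercially pure titanium: M = 10.5×10⁻³
  brass: M = 4.01×10⁻³
Silicon nitride has the largest M.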